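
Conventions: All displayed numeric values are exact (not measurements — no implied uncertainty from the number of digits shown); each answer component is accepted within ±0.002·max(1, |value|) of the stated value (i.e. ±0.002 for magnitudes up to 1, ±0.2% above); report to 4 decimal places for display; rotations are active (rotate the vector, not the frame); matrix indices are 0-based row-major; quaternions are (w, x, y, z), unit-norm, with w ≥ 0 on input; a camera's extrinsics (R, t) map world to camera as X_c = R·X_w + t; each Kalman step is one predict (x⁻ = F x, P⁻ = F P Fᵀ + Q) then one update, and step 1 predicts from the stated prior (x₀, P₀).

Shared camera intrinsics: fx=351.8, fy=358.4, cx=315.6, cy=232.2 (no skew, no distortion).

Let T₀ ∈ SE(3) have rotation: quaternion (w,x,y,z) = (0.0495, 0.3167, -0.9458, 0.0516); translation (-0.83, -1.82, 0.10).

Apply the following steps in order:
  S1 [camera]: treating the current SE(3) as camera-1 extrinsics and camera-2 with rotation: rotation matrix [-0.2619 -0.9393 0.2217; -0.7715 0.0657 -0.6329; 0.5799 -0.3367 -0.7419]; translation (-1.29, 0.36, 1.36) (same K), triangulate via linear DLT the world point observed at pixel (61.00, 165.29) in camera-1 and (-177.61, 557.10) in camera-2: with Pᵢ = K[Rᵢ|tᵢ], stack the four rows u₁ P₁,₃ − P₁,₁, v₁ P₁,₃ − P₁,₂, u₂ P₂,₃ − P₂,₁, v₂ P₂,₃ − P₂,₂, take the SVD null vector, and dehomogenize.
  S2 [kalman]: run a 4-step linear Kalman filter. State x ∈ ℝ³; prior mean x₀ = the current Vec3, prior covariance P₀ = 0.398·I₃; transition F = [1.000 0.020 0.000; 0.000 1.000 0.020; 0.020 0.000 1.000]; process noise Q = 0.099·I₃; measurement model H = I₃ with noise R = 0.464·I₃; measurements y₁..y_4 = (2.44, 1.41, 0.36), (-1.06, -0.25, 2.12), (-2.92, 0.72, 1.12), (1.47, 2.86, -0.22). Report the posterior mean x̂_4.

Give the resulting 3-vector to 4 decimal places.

after S1 (triangulate): (-0.3452, 1.3365, -1.7839)
after S2 (kf_track): (-0.0503, 1.5235, 0.3839)

result = (-0.0503, 1.5235, 0.3839)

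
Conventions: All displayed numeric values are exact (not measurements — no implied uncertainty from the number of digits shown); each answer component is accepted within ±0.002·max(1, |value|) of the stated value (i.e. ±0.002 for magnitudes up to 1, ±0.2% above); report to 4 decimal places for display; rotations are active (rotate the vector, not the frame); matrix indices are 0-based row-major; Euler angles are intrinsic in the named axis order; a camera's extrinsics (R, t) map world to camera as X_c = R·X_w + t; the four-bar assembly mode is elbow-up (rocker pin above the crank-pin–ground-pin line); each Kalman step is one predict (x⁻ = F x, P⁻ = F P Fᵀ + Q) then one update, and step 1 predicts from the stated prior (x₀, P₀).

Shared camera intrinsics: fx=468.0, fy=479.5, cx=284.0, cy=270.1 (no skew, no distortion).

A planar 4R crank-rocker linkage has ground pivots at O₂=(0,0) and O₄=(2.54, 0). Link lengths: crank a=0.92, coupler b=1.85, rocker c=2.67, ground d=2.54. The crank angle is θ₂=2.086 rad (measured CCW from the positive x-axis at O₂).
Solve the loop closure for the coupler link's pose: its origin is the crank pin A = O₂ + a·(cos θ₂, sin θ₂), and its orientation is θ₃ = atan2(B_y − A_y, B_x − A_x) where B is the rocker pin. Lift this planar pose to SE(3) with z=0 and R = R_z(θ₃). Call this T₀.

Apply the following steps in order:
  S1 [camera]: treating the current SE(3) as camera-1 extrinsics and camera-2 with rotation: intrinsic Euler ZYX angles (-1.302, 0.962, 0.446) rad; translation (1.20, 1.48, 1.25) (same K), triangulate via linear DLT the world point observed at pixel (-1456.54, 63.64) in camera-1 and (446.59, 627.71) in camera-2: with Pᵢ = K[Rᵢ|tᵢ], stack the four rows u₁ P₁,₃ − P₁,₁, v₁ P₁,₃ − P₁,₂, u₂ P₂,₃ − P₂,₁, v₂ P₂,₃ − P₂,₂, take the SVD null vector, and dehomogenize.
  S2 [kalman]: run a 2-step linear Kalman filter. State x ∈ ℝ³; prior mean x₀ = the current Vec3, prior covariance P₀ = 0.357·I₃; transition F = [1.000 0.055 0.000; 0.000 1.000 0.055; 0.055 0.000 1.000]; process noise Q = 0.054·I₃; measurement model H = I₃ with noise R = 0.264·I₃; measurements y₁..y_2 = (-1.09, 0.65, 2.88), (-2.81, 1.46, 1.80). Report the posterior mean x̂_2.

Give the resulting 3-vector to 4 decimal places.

source (fourbar_fk): coupler pose = R=[0.7183 -0.6957 0.0000; 0.6957 0.7183 0.0000; 0.0000 0.0000 1.0000], t=(-0.4533, 0.8006, 0.0000)
after S1 (triangulate): (-1.3773, -0.0117, 0.3857)
after S2 (kf_track): (-1.8794, 0.9274, 1.8016)

result = (-1.8794, 0.9274, 1.8016)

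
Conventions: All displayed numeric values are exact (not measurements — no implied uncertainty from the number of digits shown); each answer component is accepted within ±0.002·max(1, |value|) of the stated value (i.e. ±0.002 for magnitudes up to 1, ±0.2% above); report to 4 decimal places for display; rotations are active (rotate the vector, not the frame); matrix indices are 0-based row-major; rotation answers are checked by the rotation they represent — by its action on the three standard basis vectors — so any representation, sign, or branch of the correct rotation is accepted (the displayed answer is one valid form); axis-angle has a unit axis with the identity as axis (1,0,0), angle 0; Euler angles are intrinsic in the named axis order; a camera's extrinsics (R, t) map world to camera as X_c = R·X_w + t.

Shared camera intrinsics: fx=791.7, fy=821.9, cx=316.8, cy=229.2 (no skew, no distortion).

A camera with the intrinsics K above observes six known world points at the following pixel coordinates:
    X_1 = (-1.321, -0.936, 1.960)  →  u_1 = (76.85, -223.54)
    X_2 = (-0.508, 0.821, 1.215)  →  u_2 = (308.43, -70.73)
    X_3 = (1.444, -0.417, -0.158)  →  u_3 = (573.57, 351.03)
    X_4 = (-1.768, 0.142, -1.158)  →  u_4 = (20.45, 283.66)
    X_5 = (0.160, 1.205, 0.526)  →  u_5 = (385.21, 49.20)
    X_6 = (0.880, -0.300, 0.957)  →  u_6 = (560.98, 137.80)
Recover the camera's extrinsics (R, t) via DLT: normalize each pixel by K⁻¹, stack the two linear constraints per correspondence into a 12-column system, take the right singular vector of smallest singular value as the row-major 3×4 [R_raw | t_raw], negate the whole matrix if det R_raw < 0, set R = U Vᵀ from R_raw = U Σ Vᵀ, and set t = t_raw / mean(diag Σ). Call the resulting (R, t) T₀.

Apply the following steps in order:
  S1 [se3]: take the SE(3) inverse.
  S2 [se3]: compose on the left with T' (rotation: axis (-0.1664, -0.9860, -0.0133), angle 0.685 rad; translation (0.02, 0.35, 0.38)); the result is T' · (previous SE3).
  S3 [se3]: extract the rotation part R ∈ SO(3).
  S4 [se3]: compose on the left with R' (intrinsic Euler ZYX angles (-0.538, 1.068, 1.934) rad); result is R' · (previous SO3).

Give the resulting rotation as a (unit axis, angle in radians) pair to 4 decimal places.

rotation (axis_angle) = ((-0.2319, 0.8266, -0.5129), 1.9372)

source (pnp_recover): camera pose = R=[0.9658 0.0576 0.2526; 0.2381 -0.5822 -0.7774; 0.1023 0.8110 -0.5760], t=(0.0900, -0.0600, 4.4800)
after S1 (invert_se3): R=[0.9658 0.2381 0.1023; 0.0576 -0.5822 0.8110; 0.2526 -0.7774 -0.5760], t=(-0.5311, -3.6734, 2.5112)
after S2 (compose_se3): R=[0.5991 0.6440 0.4758; 0.1122 -0.6559 0.7465; 0.7928 -0.3939 -0.4652], t=(-2.1267, -3.0437, 2.3691)
after S3 (rot_of_se3): [0.5991 0.6440 0.4758; 0.1122 -0.6559 0.7465; 0.7928 -0.3939 -0.4652]
after S4 (compose_so3): [-0.2852 0.2185 0.9332; -0.7391 0.5697 -0.3593; -0.6102 -0.7923 -0.0010]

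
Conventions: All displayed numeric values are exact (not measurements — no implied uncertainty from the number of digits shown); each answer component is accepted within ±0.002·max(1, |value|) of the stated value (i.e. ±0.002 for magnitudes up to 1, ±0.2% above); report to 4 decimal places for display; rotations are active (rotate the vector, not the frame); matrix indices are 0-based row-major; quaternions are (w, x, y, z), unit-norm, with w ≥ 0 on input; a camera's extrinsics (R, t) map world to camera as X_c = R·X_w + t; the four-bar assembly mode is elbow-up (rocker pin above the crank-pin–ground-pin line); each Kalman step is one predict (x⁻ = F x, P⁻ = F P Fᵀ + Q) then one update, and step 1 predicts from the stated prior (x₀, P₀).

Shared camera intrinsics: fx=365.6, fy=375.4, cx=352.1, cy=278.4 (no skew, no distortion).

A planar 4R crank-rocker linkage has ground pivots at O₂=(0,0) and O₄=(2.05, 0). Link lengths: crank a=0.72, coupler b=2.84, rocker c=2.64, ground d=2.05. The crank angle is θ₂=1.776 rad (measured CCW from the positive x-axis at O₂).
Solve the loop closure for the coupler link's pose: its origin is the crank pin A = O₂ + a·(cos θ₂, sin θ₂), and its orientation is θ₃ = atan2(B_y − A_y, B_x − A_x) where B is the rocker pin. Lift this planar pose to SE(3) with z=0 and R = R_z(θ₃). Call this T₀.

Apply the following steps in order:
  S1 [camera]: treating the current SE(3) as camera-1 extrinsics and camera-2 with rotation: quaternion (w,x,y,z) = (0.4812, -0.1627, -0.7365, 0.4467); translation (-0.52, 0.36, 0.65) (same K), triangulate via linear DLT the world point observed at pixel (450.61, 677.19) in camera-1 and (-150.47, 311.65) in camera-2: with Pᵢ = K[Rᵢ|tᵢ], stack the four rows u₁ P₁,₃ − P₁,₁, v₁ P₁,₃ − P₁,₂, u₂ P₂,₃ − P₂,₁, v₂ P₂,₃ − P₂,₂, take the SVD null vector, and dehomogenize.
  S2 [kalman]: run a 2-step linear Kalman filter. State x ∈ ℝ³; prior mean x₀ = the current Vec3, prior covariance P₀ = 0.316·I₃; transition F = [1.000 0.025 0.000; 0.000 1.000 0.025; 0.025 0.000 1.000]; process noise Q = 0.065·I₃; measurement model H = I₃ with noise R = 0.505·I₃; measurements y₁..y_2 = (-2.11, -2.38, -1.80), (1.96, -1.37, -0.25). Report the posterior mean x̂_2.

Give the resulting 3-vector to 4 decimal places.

source (fourbar_fk): coupler pose = R=[0.7328 -0.6805 0.0000; 0.6805 0.7328 0.0000; 0.0000 0.0000 1.0000], t=(-0.1467, 0.7049, 0.0000)
after S1 (triangulate): (0.2625, -0.2060, 0.6896)
after S2 (kf_track): (0.1809, -1.2198, -0.3423)

result = (0.1809, -1.2198, -0.3423)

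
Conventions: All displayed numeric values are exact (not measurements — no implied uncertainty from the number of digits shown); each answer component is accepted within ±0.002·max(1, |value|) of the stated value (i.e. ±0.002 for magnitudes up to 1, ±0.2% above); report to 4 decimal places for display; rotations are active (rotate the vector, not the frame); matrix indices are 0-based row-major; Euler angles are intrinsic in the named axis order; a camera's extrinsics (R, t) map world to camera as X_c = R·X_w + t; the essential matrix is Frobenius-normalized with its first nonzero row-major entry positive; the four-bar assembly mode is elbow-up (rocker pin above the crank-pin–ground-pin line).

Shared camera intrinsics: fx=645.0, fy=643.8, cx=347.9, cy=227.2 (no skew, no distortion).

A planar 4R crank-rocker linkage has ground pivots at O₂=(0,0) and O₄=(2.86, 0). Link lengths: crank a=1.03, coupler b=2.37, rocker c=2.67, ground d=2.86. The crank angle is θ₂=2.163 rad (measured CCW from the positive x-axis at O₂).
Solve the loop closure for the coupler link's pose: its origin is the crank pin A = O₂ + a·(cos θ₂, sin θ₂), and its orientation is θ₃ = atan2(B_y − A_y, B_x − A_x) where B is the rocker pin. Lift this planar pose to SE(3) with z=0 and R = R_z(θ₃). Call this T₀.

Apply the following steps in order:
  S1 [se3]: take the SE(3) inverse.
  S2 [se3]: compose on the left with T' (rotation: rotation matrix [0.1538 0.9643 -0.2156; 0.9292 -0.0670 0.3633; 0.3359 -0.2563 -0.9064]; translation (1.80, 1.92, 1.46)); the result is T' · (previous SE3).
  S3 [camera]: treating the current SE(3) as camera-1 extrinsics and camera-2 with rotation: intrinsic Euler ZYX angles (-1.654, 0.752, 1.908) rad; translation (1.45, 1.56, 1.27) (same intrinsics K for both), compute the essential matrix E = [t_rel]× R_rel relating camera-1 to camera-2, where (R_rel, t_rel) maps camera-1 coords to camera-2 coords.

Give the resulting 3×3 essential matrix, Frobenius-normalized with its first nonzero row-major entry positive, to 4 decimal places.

source (fourbar_fk): coupler pose = R=[0.8193 -0.5734 0.0000; 0.5734 0.8193 0.0000; 0.0000 0.0000 1.0000], t=(-0.5749, 0.8546, 0.0000)
after S1 (invert_se3): R=[0.8193 0.5734 0.0000; -0.5734 0.8193 0.0000; 0.0000 0.0000 1.0000], t=(-0.0189, -1.0298, 0.0000)
after S2 (compose_se3): R=[-0.4268 0.8782 -0.2156; 0.7998 0.4779 0.3633; 0.4221 -0.0174 -0.9064], t=(0.8040, 1.9714, 1.7175)
after S3 (essential): [0.6764 -0.0536 0.0556; -0.2028 -0.0494 0.1708; 0.0168 0.2239 -0.6430]

matrix = [0.6764 -0.0536 0.0556; -0.2028 -0.0494 0.1708; 0.0168 0.2239 -0.6430]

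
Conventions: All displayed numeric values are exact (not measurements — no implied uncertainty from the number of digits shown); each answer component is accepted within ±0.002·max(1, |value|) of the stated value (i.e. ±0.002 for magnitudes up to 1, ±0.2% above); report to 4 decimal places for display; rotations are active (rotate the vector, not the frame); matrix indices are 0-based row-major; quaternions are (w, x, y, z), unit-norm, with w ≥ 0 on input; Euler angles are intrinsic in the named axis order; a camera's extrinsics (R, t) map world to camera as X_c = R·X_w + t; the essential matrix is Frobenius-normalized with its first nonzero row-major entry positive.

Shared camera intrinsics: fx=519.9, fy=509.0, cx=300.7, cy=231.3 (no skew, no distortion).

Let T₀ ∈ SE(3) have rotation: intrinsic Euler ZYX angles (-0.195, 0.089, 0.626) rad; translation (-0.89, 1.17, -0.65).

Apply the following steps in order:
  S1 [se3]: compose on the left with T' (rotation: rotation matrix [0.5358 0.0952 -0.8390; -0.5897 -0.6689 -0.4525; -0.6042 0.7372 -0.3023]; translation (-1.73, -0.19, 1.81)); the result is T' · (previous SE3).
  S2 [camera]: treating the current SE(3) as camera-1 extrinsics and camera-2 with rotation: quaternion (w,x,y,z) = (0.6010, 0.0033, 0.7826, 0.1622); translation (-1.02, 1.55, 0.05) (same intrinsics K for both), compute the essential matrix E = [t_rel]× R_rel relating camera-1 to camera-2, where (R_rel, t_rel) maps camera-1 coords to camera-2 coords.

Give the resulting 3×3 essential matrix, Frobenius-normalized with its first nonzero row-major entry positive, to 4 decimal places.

matrix = [0.3257 0.6021 -0.1335; -0.4959 0.2108 -0.4193; -0.1918 -0.0466 -0.0914]

after S1 (compose_se3): R=[0.5798 -0.3034 -0.7562; -0.4069 -0.9119 0.0539; -0.7059 0.2765 -0.6521], t=(-1.5502, -0.1536, 3.4068)
after S2 (essential): [0.3257 0.6021 -0.1335; -0.4959 0.2108 -0.4193; -0.1918 -0.0466 -0.0914]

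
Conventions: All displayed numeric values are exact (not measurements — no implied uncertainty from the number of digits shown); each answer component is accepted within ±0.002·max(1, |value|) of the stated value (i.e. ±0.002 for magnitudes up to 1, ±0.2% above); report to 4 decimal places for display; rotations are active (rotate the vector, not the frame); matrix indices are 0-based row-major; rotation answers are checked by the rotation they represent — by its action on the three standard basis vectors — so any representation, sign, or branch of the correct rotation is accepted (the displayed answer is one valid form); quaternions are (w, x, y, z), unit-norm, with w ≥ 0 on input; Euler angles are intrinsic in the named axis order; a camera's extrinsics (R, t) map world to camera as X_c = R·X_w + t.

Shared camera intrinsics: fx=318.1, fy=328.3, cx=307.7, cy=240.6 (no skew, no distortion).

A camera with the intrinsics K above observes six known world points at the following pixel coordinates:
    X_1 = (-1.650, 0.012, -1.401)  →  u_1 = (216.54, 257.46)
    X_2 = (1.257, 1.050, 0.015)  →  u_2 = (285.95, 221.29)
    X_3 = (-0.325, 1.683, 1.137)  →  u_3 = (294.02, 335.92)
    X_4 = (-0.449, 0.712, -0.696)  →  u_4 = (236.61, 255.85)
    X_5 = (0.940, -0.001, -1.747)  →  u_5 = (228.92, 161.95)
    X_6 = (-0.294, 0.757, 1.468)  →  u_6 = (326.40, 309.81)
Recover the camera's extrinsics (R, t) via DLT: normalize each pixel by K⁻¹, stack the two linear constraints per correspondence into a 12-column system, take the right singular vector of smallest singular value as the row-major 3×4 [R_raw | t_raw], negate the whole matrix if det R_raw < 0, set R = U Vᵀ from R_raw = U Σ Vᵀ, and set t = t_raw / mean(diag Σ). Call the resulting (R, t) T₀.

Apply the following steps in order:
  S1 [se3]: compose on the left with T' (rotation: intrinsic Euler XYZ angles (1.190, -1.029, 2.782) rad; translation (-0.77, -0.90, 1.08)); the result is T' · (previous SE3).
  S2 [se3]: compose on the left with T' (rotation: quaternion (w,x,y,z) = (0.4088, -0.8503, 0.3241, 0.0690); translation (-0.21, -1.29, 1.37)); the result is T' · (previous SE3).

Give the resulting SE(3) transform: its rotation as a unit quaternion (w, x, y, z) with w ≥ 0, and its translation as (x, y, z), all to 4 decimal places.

rotation (quat) = (0.2206, 0.6859, 0.1295, -0.6813), translation = (-2.1047, 5.8167, 5.3148)

source (pnp_recover): camera pose = R=[0.3828 -0.3627 0.8496; -0.6860 0.5044 0.5244; -0.6187 -0.7836 -0.0558], t=(-0.4802, 0.0099, 6.9599)
after S1 (compose_se3): R=[0.4699 0.7550 -0.4575; 0.6779 0.0233 0.7348; 0.5654 -0.6554 -0.5008], t=(-6.5032, -4.6530, 2.3904)
after S2 (compose_se3): R=[0.0382 0.4782 -0.8774; -0.1230 -0.8691 -0.4791; -0.9917 0.1262 0.0256], t=(-2.1047, 5.8167, 5.3148)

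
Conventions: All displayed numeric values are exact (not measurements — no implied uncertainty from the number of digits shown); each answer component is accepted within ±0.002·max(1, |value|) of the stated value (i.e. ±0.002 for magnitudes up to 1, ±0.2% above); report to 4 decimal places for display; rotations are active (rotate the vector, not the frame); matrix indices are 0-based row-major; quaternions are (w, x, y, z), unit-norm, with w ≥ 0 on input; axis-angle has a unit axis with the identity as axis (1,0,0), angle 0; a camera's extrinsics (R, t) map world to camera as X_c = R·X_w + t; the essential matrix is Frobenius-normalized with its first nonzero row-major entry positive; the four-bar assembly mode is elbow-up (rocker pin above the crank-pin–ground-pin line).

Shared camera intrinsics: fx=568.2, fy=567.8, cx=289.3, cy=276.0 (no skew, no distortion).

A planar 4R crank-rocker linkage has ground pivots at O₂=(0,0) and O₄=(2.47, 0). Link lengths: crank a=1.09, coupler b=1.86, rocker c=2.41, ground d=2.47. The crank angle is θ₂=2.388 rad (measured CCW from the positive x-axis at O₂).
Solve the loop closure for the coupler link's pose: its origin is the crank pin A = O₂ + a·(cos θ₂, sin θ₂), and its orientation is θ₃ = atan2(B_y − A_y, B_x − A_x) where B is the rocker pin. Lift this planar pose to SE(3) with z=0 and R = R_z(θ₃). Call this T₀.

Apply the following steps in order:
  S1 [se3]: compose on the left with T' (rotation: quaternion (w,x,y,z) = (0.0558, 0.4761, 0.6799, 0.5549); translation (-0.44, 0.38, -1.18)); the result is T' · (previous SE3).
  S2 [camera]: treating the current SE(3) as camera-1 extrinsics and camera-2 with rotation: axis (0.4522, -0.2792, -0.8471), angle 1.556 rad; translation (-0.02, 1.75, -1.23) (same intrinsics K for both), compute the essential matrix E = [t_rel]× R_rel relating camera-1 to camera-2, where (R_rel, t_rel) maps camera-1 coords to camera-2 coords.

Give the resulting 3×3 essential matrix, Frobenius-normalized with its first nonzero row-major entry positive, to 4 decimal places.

matrix = [0.3799 -0.3953 -0.4129; -0.2495 0.3642 -0.4412; -0.0304 0.0895 -0.3613]

source (fourbar_fk): coupler pose = R=[0.8503 -0.5263 0.0000; 0.5263 0.8503 0.0000; 0.0000 0.0000 1.0000], t=(-0.7949, 0.7458, 0.0000)
after S1 (compose_se3): R=[-0.1514 0.7823 0.6043; 0.5667 -0.4322 0.7014; 0.8099 0.4487 -0.3779], t=(0.4262, -0.2355, -0.9373)
after S2 (essential): [0.3799 -0.3953 -0.4129; -0.2495 0.3642 -0.4412; -0.0304 0.0895 -0.3613]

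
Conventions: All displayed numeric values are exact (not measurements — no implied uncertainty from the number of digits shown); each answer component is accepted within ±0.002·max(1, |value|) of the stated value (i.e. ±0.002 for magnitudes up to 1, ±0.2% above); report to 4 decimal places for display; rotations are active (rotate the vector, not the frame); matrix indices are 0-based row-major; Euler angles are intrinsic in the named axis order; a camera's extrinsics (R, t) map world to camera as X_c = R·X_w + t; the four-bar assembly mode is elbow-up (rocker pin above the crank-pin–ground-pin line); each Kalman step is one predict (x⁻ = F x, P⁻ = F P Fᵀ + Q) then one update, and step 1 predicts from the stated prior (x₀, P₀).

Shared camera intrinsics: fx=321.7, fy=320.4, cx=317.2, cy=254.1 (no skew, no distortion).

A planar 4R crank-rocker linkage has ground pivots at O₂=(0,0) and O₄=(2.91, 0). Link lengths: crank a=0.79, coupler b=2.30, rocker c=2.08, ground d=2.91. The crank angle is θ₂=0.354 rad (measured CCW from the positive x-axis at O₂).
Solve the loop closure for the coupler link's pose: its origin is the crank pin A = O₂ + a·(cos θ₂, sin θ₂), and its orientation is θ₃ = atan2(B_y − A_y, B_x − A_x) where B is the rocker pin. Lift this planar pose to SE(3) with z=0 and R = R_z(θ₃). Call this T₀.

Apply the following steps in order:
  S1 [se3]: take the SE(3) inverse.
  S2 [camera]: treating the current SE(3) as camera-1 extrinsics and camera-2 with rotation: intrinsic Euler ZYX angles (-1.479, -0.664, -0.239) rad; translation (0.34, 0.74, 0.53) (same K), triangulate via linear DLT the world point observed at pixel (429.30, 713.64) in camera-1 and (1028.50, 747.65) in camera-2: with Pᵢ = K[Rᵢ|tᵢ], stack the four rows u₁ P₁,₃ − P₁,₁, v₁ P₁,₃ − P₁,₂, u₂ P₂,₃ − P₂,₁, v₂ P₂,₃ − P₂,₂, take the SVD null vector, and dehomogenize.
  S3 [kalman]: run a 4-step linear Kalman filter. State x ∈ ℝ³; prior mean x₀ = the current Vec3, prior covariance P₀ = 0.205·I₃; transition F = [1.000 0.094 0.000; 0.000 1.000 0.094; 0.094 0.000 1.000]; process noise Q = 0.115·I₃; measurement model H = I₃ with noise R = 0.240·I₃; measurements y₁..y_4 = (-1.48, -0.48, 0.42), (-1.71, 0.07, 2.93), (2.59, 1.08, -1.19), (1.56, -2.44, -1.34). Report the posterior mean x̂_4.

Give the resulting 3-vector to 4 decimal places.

source (fourbar_fk): coupler pose = R=[0.6694 -0.7429 0.0000; 0.7429 0.6694 0.0000; 0.0000 0.0000 1.0000], t=(0.7410, 0.2739, 0.0000)
after S1 (invert_se3): R=[0.6694 0.7429 0.0000; -0.7429 0.6694 -0.0000; 0.0000 0.0000 1.0000], t=(-0.6995, 0.3672, 0.0000)
after S2 (triangulate): (-0.1872, 1.6334, 1.1153)
after S3 (kf_track): (1.0528, -0.8091, -0.5201)

result = (1.0528, -0.8091, -0.5201)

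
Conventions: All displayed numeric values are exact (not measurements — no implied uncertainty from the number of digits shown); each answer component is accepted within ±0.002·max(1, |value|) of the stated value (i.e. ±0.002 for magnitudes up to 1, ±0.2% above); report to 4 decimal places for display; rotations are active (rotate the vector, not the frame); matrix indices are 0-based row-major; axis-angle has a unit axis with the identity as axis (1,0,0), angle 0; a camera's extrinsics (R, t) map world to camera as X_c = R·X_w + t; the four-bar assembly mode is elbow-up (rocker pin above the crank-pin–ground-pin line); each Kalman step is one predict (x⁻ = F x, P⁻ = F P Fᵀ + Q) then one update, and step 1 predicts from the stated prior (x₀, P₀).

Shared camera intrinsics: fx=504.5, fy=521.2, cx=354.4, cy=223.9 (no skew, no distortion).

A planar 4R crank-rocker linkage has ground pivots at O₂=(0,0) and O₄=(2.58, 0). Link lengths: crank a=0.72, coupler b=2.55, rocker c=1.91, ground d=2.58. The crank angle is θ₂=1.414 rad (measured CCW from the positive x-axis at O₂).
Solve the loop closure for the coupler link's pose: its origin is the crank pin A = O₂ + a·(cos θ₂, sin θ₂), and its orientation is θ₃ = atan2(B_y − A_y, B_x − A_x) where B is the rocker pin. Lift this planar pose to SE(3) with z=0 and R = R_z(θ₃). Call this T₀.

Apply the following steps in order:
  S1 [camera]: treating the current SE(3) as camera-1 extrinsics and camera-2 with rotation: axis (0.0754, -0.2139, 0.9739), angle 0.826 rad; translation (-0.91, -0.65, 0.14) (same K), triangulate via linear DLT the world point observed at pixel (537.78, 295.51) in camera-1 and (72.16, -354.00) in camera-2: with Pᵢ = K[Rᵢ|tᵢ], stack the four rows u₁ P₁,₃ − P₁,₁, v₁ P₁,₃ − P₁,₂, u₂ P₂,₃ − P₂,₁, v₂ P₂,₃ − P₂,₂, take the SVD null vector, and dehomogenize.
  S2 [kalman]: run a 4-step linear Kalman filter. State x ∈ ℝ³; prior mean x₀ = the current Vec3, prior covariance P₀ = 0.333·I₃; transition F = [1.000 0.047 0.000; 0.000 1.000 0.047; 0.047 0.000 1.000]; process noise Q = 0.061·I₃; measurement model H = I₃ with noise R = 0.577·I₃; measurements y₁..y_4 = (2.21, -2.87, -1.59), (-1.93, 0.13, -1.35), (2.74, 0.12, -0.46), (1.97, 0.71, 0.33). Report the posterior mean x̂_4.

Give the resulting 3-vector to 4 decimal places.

result = (1.0903, -0.2264, -0.1427)

source (fourbar_fk): coupler pose = R=[0.8850 -0.4656 0.0000; 0.4656 0.8850 0.0000; 0.0000 0.0000 1.0000], t=(0.1124, 0.7112, 0.0000)
after S1 (triangulate): (-0.0472, -0.6244, 0.9941)
after S2 (kf_track): (1.0903, -0.2264, -0.1427)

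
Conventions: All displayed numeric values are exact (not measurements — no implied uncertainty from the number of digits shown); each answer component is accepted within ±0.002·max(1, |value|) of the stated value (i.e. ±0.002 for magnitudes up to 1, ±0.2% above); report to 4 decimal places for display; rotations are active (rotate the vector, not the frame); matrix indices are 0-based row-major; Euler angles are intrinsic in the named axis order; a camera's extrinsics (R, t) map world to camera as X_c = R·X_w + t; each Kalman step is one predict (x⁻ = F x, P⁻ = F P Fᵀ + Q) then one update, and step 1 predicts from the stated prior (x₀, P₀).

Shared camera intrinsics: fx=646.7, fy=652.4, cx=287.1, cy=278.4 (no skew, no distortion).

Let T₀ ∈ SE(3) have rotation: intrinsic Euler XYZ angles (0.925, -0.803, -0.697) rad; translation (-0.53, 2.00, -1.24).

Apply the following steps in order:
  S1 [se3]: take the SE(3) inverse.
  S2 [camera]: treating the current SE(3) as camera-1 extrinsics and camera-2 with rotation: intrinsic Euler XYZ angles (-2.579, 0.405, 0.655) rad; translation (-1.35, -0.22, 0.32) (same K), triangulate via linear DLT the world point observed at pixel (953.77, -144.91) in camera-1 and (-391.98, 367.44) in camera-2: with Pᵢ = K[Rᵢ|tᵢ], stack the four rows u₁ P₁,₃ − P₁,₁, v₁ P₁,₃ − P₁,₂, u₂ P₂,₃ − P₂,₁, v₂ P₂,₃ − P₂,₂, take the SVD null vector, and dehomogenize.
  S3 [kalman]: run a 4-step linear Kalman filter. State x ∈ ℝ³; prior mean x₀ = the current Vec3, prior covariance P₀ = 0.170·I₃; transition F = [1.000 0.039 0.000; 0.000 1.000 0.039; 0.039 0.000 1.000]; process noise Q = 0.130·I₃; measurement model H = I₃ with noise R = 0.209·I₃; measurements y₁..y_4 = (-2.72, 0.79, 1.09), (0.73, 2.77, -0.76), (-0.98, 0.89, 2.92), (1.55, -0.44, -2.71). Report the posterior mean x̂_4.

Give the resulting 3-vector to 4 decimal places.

after S1 (invert_se3): R=[0.5326 -0.8269 -0.1806; 0.4458 0.0926 0.8903; -0.7194 -0.5547 0.4180], t=(1.7120, 1.1550, 1.2464)
after S2 (triangulate): (-1.4565, -0.9569, -1.9371)
after S3 (kf_track): (0.4752, 0.3339, -0.8529)

result = (0.4752, 0.3339, -0.8529)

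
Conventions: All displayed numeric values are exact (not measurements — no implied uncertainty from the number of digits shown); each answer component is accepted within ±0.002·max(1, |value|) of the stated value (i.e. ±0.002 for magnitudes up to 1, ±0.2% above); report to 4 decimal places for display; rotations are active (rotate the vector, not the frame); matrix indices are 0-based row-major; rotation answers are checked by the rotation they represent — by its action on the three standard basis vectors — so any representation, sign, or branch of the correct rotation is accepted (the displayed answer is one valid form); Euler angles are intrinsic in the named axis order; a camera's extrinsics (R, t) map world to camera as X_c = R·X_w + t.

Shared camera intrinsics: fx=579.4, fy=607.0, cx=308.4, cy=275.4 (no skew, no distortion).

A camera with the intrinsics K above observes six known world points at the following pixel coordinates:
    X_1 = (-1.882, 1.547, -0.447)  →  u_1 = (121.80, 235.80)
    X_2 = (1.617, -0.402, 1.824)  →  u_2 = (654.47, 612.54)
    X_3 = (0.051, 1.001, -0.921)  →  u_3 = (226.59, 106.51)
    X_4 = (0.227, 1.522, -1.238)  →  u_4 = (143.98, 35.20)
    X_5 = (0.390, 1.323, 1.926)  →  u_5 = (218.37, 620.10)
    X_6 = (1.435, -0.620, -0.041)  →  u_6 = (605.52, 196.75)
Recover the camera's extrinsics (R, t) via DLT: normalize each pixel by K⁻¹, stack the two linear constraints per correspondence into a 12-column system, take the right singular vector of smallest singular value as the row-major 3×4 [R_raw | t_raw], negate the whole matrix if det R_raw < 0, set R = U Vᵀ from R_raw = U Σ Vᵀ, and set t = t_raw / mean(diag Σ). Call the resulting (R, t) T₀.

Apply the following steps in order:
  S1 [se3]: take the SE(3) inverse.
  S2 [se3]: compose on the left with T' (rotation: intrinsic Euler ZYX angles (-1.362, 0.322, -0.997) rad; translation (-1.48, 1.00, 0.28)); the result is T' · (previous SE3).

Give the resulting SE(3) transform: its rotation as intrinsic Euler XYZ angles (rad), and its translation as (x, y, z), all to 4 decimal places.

source (pnp_recover): camera pose = R=[0.3670 -0.9268 0.0791; -0.1076 0.0422 0.9933; -0.9240 -0.3731 -0.0842], t=(0.4500, -0.1700, 4.1100)
after S1 (invert_se3): R=[0.3670 -0.1076 -0.9240; -0.9268 0.0422 -0.3731; 0.0791 0.9933 -0.0842], t=(3.6141, 1.9576, 0.4794)
after S2 (compose_se3): R=[-0.3012 0.8504 -0.4314; -0.6854 0.1215 0.7180; 0.6630 0.5119 0.5463], t=(0.5733, -1.6218, -2.1765)

rotation (euler_xyz) = (-0.9204, -0.4461, -1.9112), translation = (0.5733, -1.6218, -2.1765)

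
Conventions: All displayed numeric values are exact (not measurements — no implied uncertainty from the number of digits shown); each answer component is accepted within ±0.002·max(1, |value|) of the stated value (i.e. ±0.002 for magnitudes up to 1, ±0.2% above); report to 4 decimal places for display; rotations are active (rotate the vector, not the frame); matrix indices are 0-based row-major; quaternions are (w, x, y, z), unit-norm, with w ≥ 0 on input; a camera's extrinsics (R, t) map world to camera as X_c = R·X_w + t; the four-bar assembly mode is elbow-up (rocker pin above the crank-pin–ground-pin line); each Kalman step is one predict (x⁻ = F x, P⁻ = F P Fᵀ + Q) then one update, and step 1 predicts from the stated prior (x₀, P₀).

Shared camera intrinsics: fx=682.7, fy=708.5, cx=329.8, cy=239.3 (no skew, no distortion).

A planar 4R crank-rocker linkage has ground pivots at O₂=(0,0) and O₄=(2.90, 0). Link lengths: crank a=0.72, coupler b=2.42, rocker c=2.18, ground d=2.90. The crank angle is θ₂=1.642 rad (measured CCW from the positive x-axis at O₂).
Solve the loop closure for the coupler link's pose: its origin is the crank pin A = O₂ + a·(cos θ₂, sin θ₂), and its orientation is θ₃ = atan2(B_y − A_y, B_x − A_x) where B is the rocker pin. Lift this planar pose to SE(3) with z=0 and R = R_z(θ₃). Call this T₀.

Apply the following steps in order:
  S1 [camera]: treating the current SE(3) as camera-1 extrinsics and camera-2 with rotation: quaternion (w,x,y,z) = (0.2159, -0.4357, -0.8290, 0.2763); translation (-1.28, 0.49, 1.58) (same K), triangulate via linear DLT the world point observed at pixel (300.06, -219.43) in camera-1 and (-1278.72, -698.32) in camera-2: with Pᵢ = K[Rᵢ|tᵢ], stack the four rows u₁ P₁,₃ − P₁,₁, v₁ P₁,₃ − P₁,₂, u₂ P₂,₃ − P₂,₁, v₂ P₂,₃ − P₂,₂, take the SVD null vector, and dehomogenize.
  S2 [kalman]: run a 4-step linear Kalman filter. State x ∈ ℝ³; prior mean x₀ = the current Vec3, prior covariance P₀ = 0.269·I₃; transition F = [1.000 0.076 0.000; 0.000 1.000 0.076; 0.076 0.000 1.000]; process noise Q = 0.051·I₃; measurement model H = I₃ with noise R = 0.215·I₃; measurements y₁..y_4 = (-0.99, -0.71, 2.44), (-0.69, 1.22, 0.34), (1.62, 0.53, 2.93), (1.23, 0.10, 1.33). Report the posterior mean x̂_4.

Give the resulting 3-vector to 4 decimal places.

result = (0.5871, 0.3819, 1.7492)

source (fourbar_fk): coupler pose = R=[0.8510 -0.5252 0.0000; 0.5252 0.8510 0.0000; 0.0000 0.0000 1.0000], t=(-0.0512, 0.7182, 0.0000)
after S1 (triangulate): (-0.9876, -1.5538, 1.7341)
after S2 (kf_track): (0.5871, 0.3819, 1.7492)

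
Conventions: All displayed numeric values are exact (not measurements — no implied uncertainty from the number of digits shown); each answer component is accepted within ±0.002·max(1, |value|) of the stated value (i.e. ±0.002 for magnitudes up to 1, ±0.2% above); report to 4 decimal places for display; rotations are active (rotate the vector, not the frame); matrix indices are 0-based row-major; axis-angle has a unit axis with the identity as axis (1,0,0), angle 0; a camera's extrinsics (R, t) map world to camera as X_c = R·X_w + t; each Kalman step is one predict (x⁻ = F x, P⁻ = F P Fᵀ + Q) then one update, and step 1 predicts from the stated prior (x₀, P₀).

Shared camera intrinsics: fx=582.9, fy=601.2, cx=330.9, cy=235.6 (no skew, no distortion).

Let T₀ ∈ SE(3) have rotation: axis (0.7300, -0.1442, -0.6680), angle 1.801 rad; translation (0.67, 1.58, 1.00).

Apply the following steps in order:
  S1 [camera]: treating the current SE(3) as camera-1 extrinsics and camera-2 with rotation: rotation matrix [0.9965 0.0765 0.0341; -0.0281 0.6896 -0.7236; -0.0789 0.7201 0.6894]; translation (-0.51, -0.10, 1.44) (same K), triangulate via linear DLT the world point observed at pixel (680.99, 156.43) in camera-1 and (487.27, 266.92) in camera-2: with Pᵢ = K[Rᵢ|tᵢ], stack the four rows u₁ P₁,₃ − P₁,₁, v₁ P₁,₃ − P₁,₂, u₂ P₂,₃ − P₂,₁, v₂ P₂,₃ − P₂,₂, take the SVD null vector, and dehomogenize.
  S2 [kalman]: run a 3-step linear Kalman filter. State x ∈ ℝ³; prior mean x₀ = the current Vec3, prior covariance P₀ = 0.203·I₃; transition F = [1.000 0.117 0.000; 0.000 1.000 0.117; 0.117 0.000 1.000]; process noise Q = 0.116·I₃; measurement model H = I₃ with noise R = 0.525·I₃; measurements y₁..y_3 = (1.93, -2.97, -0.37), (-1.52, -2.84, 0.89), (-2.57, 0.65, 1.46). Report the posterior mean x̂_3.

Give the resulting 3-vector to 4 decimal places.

after S1 (triangulate): (1.2036, 1.4991, 1.0186)
after S2 (kf_track): (-0.8091, -0.4992, 0.9351)

result = (-0.8091, -0.4992, 0.9351)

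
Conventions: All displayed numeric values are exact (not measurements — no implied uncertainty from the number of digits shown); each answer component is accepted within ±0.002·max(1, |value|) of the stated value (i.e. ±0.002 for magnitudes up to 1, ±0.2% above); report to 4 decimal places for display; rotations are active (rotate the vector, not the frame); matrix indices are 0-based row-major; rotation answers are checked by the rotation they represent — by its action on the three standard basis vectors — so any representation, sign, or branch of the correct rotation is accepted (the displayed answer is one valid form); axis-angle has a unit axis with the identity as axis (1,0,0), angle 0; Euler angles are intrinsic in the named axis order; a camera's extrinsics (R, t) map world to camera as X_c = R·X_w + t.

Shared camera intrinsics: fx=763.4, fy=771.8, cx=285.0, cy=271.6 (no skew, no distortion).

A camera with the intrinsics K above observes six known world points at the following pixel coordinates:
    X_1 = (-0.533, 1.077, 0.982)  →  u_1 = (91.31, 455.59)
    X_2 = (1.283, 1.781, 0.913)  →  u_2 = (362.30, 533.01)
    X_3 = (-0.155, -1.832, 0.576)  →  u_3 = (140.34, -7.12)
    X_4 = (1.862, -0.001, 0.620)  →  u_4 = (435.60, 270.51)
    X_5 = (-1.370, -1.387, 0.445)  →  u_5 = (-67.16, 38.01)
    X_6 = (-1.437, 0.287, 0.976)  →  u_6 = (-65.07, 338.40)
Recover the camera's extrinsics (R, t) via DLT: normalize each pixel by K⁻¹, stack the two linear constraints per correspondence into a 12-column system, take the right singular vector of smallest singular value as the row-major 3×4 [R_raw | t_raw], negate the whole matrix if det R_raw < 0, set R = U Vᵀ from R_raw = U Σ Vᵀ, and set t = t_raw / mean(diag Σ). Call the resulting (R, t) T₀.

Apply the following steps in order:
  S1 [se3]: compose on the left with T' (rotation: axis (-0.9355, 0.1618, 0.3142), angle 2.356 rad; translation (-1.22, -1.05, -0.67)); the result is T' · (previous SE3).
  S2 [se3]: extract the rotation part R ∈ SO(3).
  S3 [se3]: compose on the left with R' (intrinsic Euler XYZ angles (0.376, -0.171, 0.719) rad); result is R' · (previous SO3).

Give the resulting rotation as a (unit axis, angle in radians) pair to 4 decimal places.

rotation (axis_angle) = ((-0.8321, -0.3595, 0.4223), 2.4927)

source (pnp_recover): camera pose = R=[0.9455 0.0616 -0.3197; -0.0258 0.9931 0.1148; 0.3246 -0.1003 0.9405], t=(-0.4885, -0.0294, 4.2438)
after S1 (compose_se3): R=[0.6306 -0.3899 -0.6710; 0.2258 -0.7350 0.6394; -0.7425 -0.5547 -0.3755], t=(-3.2338, 2.1629, -2.6374)
after S2 (rot_of_se3): [0.6306 -0.3899 -0.6710; 0.2258 -0.7350 0.6394; -0.7425 -0.5547 -0.3755]
after S3 (compose_so3): [0.4474 0.2823 -0.8486; 0.7927 -0.5645 0.2301; -0.4141 -0.7757 -0.4763]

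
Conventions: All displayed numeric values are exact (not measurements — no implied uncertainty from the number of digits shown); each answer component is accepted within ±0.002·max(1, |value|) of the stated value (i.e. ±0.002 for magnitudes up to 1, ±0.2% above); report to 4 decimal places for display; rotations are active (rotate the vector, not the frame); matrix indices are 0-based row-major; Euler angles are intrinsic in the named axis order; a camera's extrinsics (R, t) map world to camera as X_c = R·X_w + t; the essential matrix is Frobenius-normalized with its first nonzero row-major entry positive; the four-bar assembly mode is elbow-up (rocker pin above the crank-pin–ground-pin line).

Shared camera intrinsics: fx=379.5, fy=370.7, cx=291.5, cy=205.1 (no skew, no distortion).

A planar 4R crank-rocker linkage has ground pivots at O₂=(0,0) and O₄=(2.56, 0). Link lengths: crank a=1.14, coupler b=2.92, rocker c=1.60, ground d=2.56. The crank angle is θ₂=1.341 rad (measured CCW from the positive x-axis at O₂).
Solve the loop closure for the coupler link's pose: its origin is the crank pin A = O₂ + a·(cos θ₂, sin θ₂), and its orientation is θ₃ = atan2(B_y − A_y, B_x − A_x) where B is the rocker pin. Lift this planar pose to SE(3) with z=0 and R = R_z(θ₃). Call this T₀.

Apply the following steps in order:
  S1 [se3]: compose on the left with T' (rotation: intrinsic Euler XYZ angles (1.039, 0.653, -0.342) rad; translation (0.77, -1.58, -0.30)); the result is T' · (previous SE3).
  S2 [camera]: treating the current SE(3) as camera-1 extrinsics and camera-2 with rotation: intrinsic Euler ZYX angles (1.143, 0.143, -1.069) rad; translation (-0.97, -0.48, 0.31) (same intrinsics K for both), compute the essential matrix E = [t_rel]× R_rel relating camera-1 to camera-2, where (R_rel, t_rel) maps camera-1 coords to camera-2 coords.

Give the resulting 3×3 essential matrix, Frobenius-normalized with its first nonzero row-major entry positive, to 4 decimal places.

source (fourbar_fk): coupler pose = R=[0.9917 -0.1284 0.0000; 0.1284 0.9917 0.0000; 0.0000 0.0000 1.0000], t=(0.2597, 1.1100, 0.0000)
after S1 (compose_se3): R=[0.7763 0.1681 0.6076; 0.4045 0.6064 -0.6846; -0.4835 0.7772 0.4028], t=(1.2600, -0.7708, 0.3362)
after S2 (essential): [0.1056 0.6477 0.2611; 0.0316 -0.0830 0.1033; -0.1930 0.2705 -0.6100]

matrix = [0.1056 0.6477 0.2611; 0.0316 -0.0830 0.1033; -0.1930 0.2705 -0.6100]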